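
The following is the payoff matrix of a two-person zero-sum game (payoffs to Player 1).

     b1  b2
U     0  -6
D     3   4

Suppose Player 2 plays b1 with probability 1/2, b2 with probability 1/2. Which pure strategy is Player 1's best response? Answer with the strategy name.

D

Expected payoff of U: (1/2)·0 + (1/2)·(-6) = -3.
Expected payoff of D: (1/2)·3 + (1/2)·4 = 7/2.
The largest is 7/2, so Player 1's best response is D.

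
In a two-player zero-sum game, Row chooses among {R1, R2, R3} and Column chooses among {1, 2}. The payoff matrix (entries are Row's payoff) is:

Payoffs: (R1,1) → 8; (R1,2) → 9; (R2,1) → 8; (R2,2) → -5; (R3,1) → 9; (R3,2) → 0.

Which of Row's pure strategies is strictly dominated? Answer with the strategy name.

R3 gives a strictly higher payoff than R2 against every column: 9 > 8, 0 > -5.
So R2 is strictly dominated and Row never plays it.

R2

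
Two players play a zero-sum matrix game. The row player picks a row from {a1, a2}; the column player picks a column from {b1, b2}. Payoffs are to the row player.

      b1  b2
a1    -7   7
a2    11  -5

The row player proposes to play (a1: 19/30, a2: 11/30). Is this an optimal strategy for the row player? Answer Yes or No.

No

Against b1 this mix gives (19/30)·(-7) + (11/30)·11 = -2/5.
Against b2 this mix gives (19/30)·7 + (11/30)·(-5) = 13/5.
The column player will play b1, holding the row player to -2/5. Shifting weight toward the row that does better against b1 would raise this floor (the equalizing mix achieves 7/5 against both b1 and b2), so the proposed strategy is not optimal.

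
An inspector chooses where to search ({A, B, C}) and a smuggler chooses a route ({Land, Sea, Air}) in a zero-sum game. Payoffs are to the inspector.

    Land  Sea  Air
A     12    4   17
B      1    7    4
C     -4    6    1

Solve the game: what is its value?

Row minima: A → 4, B → 1, C → -4; maximin = 4.
Column maxima: Land → 12, Sea → 7, Air → 17; minimax = 7.
4 ≠ 7, so there is no saddle point; optimal play is mixed.
C is strictly dominated by B, so the inspector never plays it.
Air is strictly dominated by Land (it gives the inspector strictly more in every row), so the smuggler never plays it.
On the remaining 2×2 (A, B vs Land, Sea):
Let the inspector play A with probability p. Expected payoff against Land: 12p + 1(1−p) = 11p + 1; against Sea: 4p + 7(1−p) = −3p + 7.
Setting these equal: 11p + 1 = −3p + 7 ⇒ 14p = 6 ⇒ p = 3/7, and the value is (11)·(3/7) + 1 = 40/7.
For the smuggler: with q = P(Land), equating A's and B's payoffs gives 8q + 4 = −6q + 7 ⇒ q = 3/14.

40/7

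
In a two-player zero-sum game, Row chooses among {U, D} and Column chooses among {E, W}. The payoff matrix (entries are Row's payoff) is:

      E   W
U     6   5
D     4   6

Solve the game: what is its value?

16/3

Row minima: U → 5, D → 4; maximin = 5.
Column maxima: E → 6, W → 6; minimax = 6.
5 ≠ 6, so there is no saddle point; optimal play is mixed.
Let Row play U with probability p. Expected payoff against E: 6p + 4(1−p) = 2p + 4; against W: 5p + 6(1−p) = −p + 6.
Setting these equal: 2p + 4 = −p + 6 ⇒ 3p = 2 ⇒ p = 2/3, and the value is (2)·(2/3) + 4 = 16/3.
For Column: with q = P(E), equating U's and D's payoffs gives q + 5 = −2q + 6 ⇒ q = 1/3.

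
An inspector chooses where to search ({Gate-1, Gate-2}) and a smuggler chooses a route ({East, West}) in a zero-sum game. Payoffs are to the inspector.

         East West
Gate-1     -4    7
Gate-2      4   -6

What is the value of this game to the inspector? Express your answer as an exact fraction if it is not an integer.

4/21

Row minima: Gate-1 → -4, Gate-2 → -6; maximin = -4.
Column maxima: East → 4, West → 7; minimax = 4.
-4 ≠ 4, so there is no saddle point; optimal play is mixed.
Let the inspector play Gate-1 with probability p. Expected payoff against East: (-4)p + 4(1−p) = −8p + 4; against West: 7p + (-6)(1−p) = 13p − 6.
Setting these equal: −8p + 4 = 13p − 6 ⇒ −21p = -10 ⇒ p = 10/21, and the value is (-8)·(10/21) + 4 = 4/21.
For the smuggler: with q = P(East), equating Gate-1's and Gate-2's payoffs gives −11q + 7 = 10q − 6 ⇒ q = 13/21.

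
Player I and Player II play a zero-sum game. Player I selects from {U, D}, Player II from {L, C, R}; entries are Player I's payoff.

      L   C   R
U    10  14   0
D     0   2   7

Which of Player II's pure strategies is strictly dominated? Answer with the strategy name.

L holds Player I's payoff strictly below C in every row: 10 < 14, 0 < 2.
So C is strictly dominated for Player II.

C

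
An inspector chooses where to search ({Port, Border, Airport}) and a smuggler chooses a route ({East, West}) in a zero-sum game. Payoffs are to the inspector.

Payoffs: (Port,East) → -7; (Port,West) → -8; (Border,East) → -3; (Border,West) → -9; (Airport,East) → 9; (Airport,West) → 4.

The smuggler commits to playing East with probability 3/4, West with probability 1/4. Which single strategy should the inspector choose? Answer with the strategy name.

Expected payoff of Port: (3/4)·(-7) + (1/4)·(-8) = -29/4.
Expected payoff of Border: (3/4)·(-3) + (1/4)·(-9) = -9/2.
Expected payoff of Airport: (3/4)·9 + (1/4)·4 = 31/4.
The largest is 31/4, so the inspector's best response is Airport.

Airport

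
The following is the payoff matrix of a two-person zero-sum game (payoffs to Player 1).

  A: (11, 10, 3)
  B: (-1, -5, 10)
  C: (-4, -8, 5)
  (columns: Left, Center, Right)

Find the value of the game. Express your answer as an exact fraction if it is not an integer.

115/22

Row minima: A → 3, B → -5, C → -8; maximin = 3.
Column maxima: Left → 11, Center → 10, Right → 10; minimax = 10.
3 ≠ 10, so there is no saddle point; optimal play is mixed.
C is strictly dominated by B, so Player 1 never plays it.
Left is strictly dominated by Center (it gives Player 1 strictly more in every row), so Player 2 never plays it.
On the remaining 2×2 (A, B vs Center, Right):
Let Player 1 play A with probability p. Expected payoff against Center: 10p + (-5)(1−p) = 15p − 5; against Right: 3p + 10(1−p) = −7p + 10.
Setting these equal: 15p − 5 = −7p + 10 ⇒ 22p = 15 ⇒ p = 15/22, and the value is (15)·(15/22) − 5 = 115/22.
For Player 2: with q = P(Center), equating A's and B's payoffs gives 7q + 3 = −15q + 10 ⇒ q = 7/22.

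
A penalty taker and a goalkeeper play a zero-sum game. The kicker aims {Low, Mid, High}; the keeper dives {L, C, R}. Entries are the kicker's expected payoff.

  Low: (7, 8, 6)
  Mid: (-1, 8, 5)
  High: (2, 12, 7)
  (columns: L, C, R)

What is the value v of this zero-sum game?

Row minima: Low → 6, Mid → -1, High → 2; maximin = 6.
Column maxima: L → 7, C → 12, R → 7; minimax = 7.
6 ≠ 7, so there is no saddle point; optimal play is mixed.
Mid is strictly dominated by High, so the kicker never plays it.
C is strictly dominated by L (it gives the kicker strictly more in every row), so the keeper never plays it.
On the remaining 2×2 (Low, High vs L, R):
Let the kicker play Low with probability p. Expected payoff against L: 7p + 2(1−p) = 5p + 2; against R: 6p + 7(1−p) = −p + 7.
Setting these equal: 5p + 2 = −p + 7 ⇒ 6p = 5 ⇒ p = 5/6, and the value is (5)·(5/6) + 2 = 37/6.
For the keeper: with q = P(L), equating Low's and High's payoffs gives q + 6 = −5q + 7 ⇒ q = 1/6.

37/6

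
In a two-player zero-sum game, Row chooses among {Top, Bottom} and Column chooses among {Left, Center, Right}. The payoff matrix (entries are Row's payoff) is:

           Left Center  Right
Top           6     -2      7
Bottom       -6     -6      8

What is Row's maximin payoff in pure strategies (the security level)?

-2

Row minima: Top → -2, Bottom → -6.
The best of these is -2.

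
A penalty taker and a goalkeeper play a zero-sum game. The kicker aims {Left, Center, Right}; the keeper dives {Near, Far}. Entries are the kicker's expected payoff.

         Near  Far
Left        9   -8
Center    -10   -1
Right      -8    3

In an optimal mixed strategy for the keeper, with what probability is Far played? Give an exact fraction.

17/28

Row minima: Left → -8, Center → -10, Right → -8; maximin = -8.
Column maxima: Near → 9, Far → 3; minimax = 3.
-8 ≠ 3, so there is no saddle point; optimal play is mixed.
Center is strictly dominated by Right, so the kicker never plays it.
On the remaining 2×2 (Left, Right vs Near, Far):
Let the kicker play Left with probability p. Expected payoff against Near: 9p + (-8)(1−p) = 17p − 8; against Far: (-8)p + 3(1−p) = −11p + 3.
Setting these equal: 17p − 8 = −11p + 3 ⇒ 28p = 11 ⇒ p = 11/28, and the value is (17)·(11/28) − 8 = -37/28.
For the keeper: with q = P(Near), equating Left's and Right's payoffs gives 17q − 8 = −11q + 3 ⇒ q = 11/28.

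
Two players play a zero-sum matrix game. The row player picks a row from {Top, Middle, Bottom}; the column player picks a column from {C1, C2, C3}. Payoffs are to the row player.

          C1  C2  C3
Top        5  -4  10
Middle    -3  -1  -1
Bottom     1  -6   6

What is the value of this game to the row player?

-17/11

Row minima: Top → -4, Middle → -3, Bottom → -6; maximin = -3.
Column maxima: C1 → 5, C2 → -1, C3 → 10; minimax = -1.
-3 ≠ -1, so there is no saddle point; optimal play is mixed.
Bottom is strictly dominated by Top, so the row player never plays it.
C3 is strictly dominated by C1 (it gives the row player strictly more in every row), so the column player never plays it.
On the remaining 2×2 (Top, Middle vs C1, C2):
Let the row player play Top with probability p. Expected payoff against C1: 5p + (-3)(1−p) = 8p − 3; against C2: (-4)p + (-1)(1−p) = −3p − 1.
Setting these equal: 8p − 3 = −3p − 1 ⇒ 11p = 2 ⇒ p = 2/11, and the value is (8)·(2/11) − 3 = -17/11.
For the column player: with q = P(C1), equating Top's and Middle's payoffs gives 9q − 4 = −2q − 1 ⇒ q = 3/11.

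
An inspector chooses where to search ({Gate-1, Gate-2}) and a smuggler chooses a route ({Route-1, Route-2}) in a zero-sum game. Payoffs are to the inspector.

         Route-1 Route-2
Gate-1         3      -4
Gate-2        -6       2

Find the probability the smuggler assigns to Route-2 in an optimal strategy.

3/5

Row minima: Gate-1 → -4, Gate-2 → -6; maximin = -4.
Column maxima: Route-1 → 3, Route-2 → 2; minimax = 2.
-4 ≠ 2, so there is no saddle point; optimal play is mixed.
Let the inspector play Gate-1 with probability p. Expected payoff against Route-1: 3p + (-6)(1−p) = 9p − 6; against Route-2: (-4)p + 2(1−p) = −6p + 2.
Setting these equal: 9p − 6 = −6p + 2 ⇒ 15p = 8 ⇒ p = 8/15, and the value is (9)·(8/15) − 6 = -6/5.
For the smuggler: with q = P(Route-1), equating Gate-1's and Gate-2's payoffs gives 7q − 4 = −8q + 2 ⇒ q = 2/5.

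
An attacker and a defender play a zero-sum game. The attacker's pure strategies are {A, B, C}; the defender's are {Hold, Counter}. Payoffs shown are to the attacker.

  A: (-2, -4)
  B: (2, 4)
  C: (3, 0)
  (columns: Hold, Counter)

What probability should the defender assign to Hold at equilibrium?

4/5

Row minima: A → -4, B → 2, C → 0; maximin = 2.
Column maxima: Hold → 3, Counter → 4; minimax = 3.
2 ≠ 3, so there is no saddle point; optimal play is mixed.
A is strictly dominated by B, so the attacker never plays it.
On the remaining 2×2 (B, C vs Hold, Counter):
Let the attacker play B with probability p. Expected payoff against Hold: 2p + 3(1−p) = −p + 3; against Counter: 4p + 0(1−p) = 4p.
Setting these equal: −p + 3 = 4p ⇒ −5p = -3 ⇒ p = 3/5, and the value is (-1)·(3/5) + 3 = 12/5.
For the defender: with q = P(Hold), equating B's and C's payoffs gives −2q + 4 = 3q ⇒ q = 4/5.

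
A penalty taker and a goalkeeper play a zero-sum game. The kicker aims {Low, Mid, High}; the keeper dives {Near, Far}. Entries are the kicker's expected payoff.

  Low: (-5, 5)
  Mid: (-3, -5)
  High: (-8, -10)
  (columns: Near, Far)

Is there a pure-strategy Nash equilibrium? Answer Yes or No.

No

Row minima: Low → -5, Mid → -5, High → -10; maximin = -5.
Column maxima: Near → -3, Far → 5; minimax = -3.
-5 ≠ -3, so no pure-strategy equilibrium exists.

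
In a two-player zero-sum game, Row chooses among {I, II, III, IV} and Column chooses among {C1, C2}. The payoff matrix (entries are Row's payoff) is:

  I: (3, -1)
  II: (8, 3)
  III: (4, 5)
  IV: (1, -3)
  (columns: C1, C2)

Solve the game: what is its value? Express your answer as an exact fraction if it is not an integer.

14/3

Row minima: I → -1, II → 3, III → 4, IV → -3; maximin = 4.
Column maxima: C1 → 8, C2 → 5; minimax = 5.
4 ≠ 5, so there is no saddle point; optimal play is mixed.
I is strictly dominated by II, so Row never plays it.
IV is strictly dominated by II, so Row never plays it.
On the remaining 2×2 (II, III vs C1, C2):
Let Row play II with probability p. Expected payoff against C1: 8p + 4(1−p) = 4p + 4; against C2: 3p + 5(1−p) = −2p + 5.
Setting these equal: 4p + 4 = −2p + 5 ⇒ 6p = 1 ⇒ p = 1/6, and the value is (4)·(1/6) + 4 = 14/3.
For Column: with q = P(C1), equating II's and III's payoffs gives 5q + 3 = −q + 5 ⇒ q = 1/3.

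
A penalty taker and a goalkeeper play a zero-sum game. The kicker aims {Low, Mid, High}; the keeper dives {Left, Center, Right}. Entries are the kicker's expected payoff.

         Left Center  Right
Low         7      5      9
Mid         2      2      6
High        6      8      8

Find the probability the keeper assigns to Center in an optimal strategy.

1/4

Row minima: Low → 5, Mid → 2, High → 6; maximin = 6.
Column maxima: Left → 7, Center → 8, Right → 9; minimax = 7.
6 ≠ 7, so there is no saddle point; optimal play is mixed.
Mid is strictly dominated by Low, so the kicker never plays it.
Right is strictly dominated by Left (it gives the kicker strictly more in every row), so the keeper never plays it.
On the remaining 2×2 (Low, High vs Left, Center):
Let the kicker play Low with probability p. Expected payoff against Left: 7p + 6(1−p) = p + 6; against Center: 5p + 8(1−p) = −3p + 8.
Setting these equal: p + 6 = −3p + 8 ⇒ 4p = 2 ⇒ p = 1/2, and the value is (1)·(1/2) + 6 = 13/2.
For the keeper: with q = P(Left), equating Low's and High's payoffs gives 2q + 5 = −2q + 8 ⇒ q = 3/4.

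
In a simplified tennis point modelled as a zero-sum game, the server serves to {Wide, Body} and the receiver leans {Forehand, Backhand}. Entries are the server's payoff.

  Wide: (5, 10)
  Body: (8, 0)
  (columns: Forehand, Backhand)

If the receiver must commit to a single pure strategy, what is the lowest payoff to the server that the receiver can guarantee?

Column maxima: Forehand → 8, Backhand → 10.
The smallest of these is 8.

8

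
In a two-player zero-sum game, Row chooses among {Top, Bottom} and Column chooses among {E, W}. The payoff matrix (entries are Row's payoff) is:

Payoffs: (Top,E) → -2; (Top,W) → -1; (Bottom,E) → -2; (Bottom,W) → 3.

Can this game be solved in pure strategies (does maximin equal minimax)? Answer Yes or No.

Yes

Row minima: Top → -2, Bottom → -2; maximin = -2.
Column maxima: E → -2, W → 3; minimax = -2.
maximin = minimax = -2, so a saddle point exists.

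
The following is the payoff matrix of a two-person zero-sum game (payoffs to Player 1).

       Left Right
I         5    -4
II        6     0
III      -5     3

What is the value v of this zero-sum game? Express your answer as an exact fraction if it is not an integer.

Row minima: I → -4, II → 0, III → -5; maximin = 0.
Column maxima: Left → 6, Right → 3; minimax = 3.
0 ≠ 3, so there is no saddle point; optimal play is mixed.
I is strictly dominated by II, so Player 1 never plays it.
On the remaining 2×2 (II, III vs Left, Right):
Let Player 1 play II with probability p. Expected payoff against Left: 6p + (-5)(1−p) = 11p − 5; against Right: 0p + 3(1−p) = −3p + 3.
Setting these equal: 11p − 5 = −3p + 3 ⇒ 14p = 8 ⇒ p = 4/7, and the value is (11)·(4/7) − 5 = 9/7.
For Player 2: with q = P(Left), equating II's and III's payoffs gives 6q = −8q + 3 ⇒ q = 3/14.

9/7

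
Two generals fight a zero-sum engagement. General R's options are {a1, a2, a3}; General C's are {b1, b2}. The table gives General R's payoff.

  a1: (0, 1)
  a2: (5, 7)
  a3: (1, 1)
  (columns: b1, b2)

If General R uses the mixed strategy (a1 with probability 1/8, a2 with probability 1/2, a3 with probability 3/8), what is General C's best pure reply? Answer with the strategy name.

If General C plays b1, General R's expected payoff is (1/8)·0 + (1/2)·5 + (3/8)·1 = 23/8.
If General C plays b2, General R's expected payoff is (1/8)·1 + (1/2)·7 + (3/8)·1 = 4.
General C minimizes General R's payoff; the smallest is 23/8, so the best response is b1.

b1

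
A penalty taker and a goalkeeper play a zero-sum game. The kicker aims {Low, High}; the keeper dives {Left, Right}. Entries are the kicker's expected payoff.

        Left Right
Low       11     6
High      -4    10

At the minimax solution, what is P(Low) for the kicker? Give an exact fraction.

14/19

Row minima: Low → 6, High → -4; maximin = 6.
Column maxima: Left → 11, Right → 10; minimax = 10.
6 ≠ 10, so there is no saddle point; optimal play is mixed.
Let the kicker play Low with probability p. Expected payoff against Left: 11p + (-4)(1−p) = 15p − 4; against Right: 6p + 10(1−p) = −4p + 10.
Setting these equal: 15p − 4 = −4p + 10 ⇒ 19p = 14 ⇒ p = 14/19, and the value is (15)·(14/19) − 4 = 134/19.
For the keeper: with q = P(Left), equating Low's and High's payoffs gives 5q + 6 = −14q + 10 ⇒ q = 4/19.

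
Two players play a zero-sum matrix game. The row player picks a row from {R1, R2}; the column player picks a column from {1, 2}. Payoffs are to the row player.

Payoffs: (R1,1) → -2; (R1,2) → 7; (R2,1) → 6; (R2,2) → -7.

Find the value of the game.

Row minima: R1 → -2, R2 → -7; maximin = -2.
Column maxima: 1 → 6, 2 → 7; minimax = 6.
-2 ≠ 6, so there is no saddle point; optimal play is mixed.
Let the row player play R1 with probability p. Expected payoff against 1: (-2)p + 6(1−p) = −8p + 6; against 2: 7p + (-7)(1−p) = 14p − 7.
Setting these equal: −8p + 6 = 14p − 7 ⇒ −22p = -13 ⇒ p = 13/22, and the value is (-8)·(13/22) + 6 = 14/11.
For the column player: with q = P(1), equating R1's and R2's payoffs gives −9q + 7 = 13q − 7 ⇒ q = 7/11.

14/11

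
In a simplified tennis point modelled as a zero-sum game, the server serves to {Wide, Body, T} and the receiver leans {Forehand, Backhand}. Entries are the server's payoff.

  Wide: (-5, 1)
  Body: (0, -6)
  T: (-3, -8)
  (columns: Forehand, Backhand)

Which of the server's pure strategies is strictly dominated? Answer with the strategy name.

T

Body gives a strictly higher payoff than T against every column: 0 > -3, -6 > -8.
So T is strictly dominated and the server never plays it.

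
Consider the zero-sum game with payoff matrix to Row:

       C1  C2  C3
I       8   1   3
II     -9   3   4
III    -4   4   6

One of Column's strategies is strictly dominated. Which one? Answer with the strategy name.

C3

C2 holds Row's payoff strictly below C3 in every row: 1 < 3, 3 < 4, 4 < 6.
So C3 is strictly dominated for Column.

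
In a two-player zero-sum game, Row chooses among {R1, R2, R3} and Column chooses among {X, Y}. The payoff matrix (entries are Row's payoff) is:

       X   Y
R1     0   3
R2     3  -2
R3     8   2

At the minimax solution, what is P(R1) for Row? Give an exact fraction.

Row minima: R1 → 0, R2 → -2, R3 → 2; maximin = 2.
Column maxima: X → 8, Y → 3; minimax = 3.
2 ≠ 3, so there is no saddle point; optimal play is mixed.
R2 is strictly dominated by R3, so Row never plays it.
On the remaining 2×2 (R1, R3 vs X, Y):
Let Row play R1 with probability p. Expected payoff against X: 0p + 8(1−p) = −8p + 8; against Y: 3p + 2(1−p) = p + 2.
Setting these equal: −8p + 8 = p + 2 ⇒ −9p = -6 ⇒ p = 2/3, and the value is (-8)·(2/3) + 8 = 8/3.
For Column: with q = P(X), equating R1's and R3's payoffs gives −3q + 3 = 6q + 2 ⇒ q = 1/9.

2/3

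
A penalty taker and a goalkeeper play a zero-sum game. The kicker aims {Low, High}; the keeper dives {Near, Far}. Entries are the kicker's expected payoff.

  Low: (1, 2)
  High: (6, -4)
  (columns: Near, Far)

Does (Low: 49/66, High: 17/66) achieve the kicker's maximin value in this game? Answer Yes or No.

Against Near this mix gives (49/66)·1 + (17/66)·6 = 151/66.
Against Far this mix gives (49/66)·2 + (17/66)·(-4) = 5/11.
The keeper will play Far, holding the kicker to 5/11. Shifting weight toward the row that does better against Far would raise this floor (the equalizing mix achieves 16/11 against both Far and Near), so the proposed strategy is not optimal.

No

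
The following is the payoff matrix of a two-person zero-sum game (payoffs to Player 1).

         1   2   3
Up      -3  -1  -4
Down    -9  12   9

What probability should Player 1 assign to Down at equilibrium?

1/19

Row minima: Up → -4, Down → -9; maximin = -4.
Column maxima: 1 → -3, 2 → 12, 3 → 9; minimax = -3.
-4 ≠ -3, so there is no saddle point; optimal play is mixed.
2 is strictly dominated by 1 (it gives Player 1 strictly more in every row), so Player 2 never plays it.
On the remaining 2×2 (Up, Down vs 1, 3):
Let Player 1 play Up with probability p. Expected payoff against 1: (-3)p + (-9)(1−p) = 6p − 9; against 3: (-4)p + 9(1−p) = −13p + 9.
Setting these equal: 6p − 9 = −13p + 9 ⇒ 19p = 18 ⇒ p = 18/19, and the value is (6)·(18/19) − 9 = -63/19.
For Player 2: with q = P(1), equating Up's and Down's payoffs gives q − 4 = −18q + 9 ⇒ q = 13/19.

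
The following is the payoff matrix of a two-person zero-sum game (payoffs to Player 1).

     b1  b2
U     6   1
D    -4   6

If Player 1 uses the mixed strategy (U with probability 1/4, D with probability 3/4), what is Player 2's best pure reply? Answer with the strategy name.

b1

If Player 2 plays b1, Player 1's expected payoff is (1/4)·6 + (3/4)·(-4) = -3/2.
If Player 2 plays b2, Player 1's expected payoff is (1/4)·1 + (3/4)·6 = 19/4.
Player 2 minimizes Player 1's payoff; the smallest is -3/2, so the best response is b1.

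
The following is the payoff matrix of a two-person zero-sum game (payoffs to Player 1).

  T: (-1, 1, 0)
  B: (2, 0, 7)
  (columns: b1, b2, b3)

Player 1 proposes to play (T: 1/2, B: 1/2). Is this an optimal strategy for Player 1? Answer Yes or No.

Yes

Against b1 this mix gives (1/2)·(-1) + (1/2)·2 = 1/2.
Against b2 this mix gives (1/2)·1 + (1/2)·0 = 1/2.
Against b3 this mix gives (1/2)·0 + (1/2)·7 = 7/2.
All of Player 2's active replies (b1, b2) yield 1/2, and no column does worse for Player 1. The mix makes Player 2 indifferent and guarantees 1/2, so it is optimal.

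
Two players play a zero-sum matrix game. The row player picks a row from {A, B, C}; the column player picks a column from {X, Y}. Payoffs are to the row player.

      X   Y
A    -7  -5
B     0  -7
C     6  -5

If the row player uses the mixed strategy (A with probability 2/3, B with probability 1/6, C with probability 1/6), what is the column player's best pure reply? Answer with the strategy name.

If the column player plays X, the row player's expected payoff is (2/3)·(-7) + (1/6)·0 + (1/6)·6 = -11/3.
If the column player plays Y, the row player's expected payoff is (2/3)·(-5) + (1/6)·(-7) + (1/6)·(-5) = -16/3.
The column player minimizes the row player's payoff; the smallest is -16/3, so the best response is Y.

Y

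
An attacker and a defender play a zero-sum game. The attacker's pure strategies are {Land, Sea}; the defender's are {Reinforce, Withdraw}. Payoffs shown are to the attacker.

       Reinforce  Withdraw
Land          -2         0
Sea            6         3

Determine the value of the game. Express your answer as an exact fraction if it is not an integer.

3

Row minima: Land → -2, Sea → 3; maximin = 3.
Column maxima: Reinforce → 6, Withdraw → 3; minimax = 3.
Since maximin = minimax = 3, there is a saddle point and the value is 3.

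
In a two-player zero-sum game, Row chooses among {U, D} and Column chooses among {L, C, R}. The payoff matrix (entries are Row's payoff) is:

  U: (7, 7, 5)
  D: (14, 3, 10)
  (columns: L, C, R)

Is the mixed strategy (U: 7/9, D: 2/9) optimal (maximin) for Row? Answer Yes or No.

Against L this mix gives (7/9)·7 + (2/9)·14 = 77/9.
Against C this mix gives (7/9)·7 + (2/9)·3 = 55/9.
Against R this mix gives (7/9)·5 + (2/9)·10 = 55/9.
All of Column's active replies (C, R) yield 55/9, and no column does worse for Row. The mix makes Column indifferent and guarantees 55/9, so it is optimal.

Yes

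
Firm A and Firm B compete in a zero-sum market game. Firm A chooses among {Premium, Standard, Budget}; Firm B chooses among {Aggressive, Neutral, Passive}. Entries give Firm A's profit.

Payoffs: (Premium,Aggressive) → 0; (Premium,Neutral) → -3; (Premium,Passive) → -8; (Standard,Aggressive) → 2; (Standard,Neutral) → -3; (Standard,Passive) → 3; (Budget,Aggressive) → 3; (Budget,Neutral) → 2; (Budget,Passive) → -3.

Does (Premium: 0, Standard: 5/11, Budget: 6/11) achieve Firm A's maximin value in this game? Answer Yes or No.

Against Aggressive this mix gives (5/11)·2 + (6/11)·3 = 28/11.
Against Neutral this mix gives (5/11)·(-3) + (6/11)·2 = -3/11.
Against Passive this mix gives (5/11)·3 + (6/11)·(-3) = -3/11.
All of Firm B's active replies (Neutral, Passive) yield -3/11, and no column does worse for Firm A. The mix makes Firm B indifferent and guarantees -3/11, so it is optimal.

Yes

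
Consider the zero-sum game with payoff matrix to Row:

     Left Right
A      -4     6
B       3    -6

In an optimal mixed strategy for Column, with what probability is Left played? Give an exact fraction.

12/19

Row minima: A → -4, B → -6; maximin = -4.
Column maxima: Left → 3, Right → 6; minimax = 3.
-4 ≠ 3, so there is no saddle point; optimal play is mixed.
Let Row play A with probability p. Expected payoff against Left: (-4)p + 3(1−p) = −7p + 3; against Right: 6p + (-6)(1−p) = 12p − 6.
Setting these equal: −7p + 3 = 12p − 6 ⇒ −19p = -9 ⇒ p = 9/19, and the value is (-7)·(9/19) + 3 = -6/19.
For Column: with q = P(Left), equating A's and B's payoffs gives −10q + 6 = 9q − 6 ⇒ q = 12/19.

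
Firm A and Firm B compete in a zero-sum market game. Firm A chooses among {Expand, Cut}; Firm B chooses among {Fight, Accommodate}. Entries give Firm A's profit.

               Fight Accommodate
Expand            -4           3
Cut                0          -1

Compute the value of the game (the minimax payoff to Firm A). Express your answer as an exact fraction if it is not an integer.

Row minima: Expand → -4, Cut → -1; maximin = -1.
Column maxima: Fight → 0, Accommodate → 3; minimax = 0.
-1 ≠ 0, so there is no saddle point; optimal play is mixed.
Let Firm A play Expand with probability p. Expected payoff against Fight: (-4)p + 0(1−p) = −4p; against Accommodate: 3p + (-1)(1−p) = 4p − 1.
Setting these equal: −4p = 4p − 1 ⇒ −8p = -1 ⇒ p = 1/8, and the value is (-4)·(1/8) = -1/2.
For Firm B: with q = P(Fight), equating Expand's and Cut's payoffs gives −7q + 3 = q − 1 ⇒ q = 1/2.

-1/2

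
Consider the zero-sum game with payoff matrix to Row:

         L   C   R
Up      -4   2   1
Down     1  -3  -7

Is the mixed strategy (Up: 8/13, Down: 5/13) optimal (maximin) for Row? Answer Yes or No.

Yes

Against L this mix gives (8/13)·(-4) + (5/13)·1 = -27/13.
Against C this mix gives (8/13)·2 + (5/13)·(-3) = 1/13.
Against R this mix gives (8/13)·1 + (5/13)·(-7) = -27/13.
All of Column's active replies (L, R) yield -27/13, and no column does worse for Row. The mix makes Column indifferent and guarantees -27/13, so it is optimal.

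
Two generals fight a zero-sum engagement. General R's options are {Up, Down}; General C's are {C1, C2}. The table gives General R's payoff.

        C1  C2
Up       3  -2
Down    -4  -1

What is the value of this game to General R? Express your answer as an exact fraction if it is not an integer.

Row minima: Up → -2, Down → -4; maximin = -2.
Column maxima: C1 → 3, C2 → -1; minimax = -1.
-2 ≠ -1, so there is no saddle point; optimal play is mixed.
Let General R play Up with probability p. Expected payoff against C1: 3p + (-4)(1−p) = 7p − 4; against C2: (-2)p + (-1)(1−p) = −p − 1.
Setting these equal: 7p − 4 = −p − 1 ⇒ 8p = 3 ⇒ p = 3/8, and the value is (7)·(3/8) − 4 = -11/8.
For General C: with q = P(C1), equating Up's and Down's payoffs gives 5q − 2 = −3q − 1 ⇒ q = 1/8.

-11/8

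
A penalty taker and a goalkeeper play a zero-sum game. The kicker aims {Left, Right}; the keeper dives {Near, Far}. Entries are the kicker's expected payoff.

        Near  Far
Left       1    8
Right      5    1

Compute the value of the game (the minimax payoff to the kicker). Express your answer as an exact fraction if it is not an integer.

Row minima: Left → 1, Right → 1; maximin = 1.
Column maxima: Near → 5, Far → 8; minimax = 5.
1 ≠ 5, so there is no saddle point; optimal play is mixed.
Let the kicker play Left with probability p. Expected payoff against Near: 1p + 5(1−p) = −4p + 5; against Far: 8p + 1(1−p) = 7p + 1.
Setting these equal: −4p + 5 = 7p + 1 ⇒ −11p = -4 ⇒ p = 4/11, and the value is (-4)·(4/11) + 5 = 39/11.
For the keeper: with q = P(Near), equating Left's and Right's payoffs gives −7q + 8 = 4q + 1 ⇒ q = 7/11.

39/11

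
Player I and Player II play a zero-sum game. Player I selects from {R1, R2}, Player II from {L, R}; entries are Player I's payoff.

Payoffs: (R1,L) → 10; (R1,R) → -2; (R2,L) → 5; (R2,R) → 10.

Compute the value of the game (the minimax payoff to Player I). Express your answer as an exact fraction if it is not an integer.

110/17

Row minima: R1 → -2, R2 → 5; maximin = 5.
Column maxima: L → 10, R → 10; minimax = 10.
5 ≠ 10, so there is no saddle point; optimal play is mixed.
Let Player I play R1 with probability p. Expected payoff against L: 10p + 5(1−p) = 5p + 5; against R: (-2)p + 10(1−p) = −12p + 10.
Setting these equal: 5p + 5 = −12p + 10 ⇒ 17p = 5 ⇒ p = 5/17, and the value is (5)·(5/17) + 5 = 110/17.
For Player II: with q = P(L), equating R1's and R2's payoffs gives 12q − 2 = −5q + 10 ⇒ q = 12/17.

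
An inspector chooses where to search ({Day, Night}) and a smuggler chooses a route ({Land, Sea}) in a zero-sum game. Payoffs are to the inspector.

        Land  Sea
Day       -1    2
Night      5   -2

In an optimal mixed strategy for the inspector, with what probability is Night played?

3/10

Row minima: Day → -1, Night → -2; maximin = -1.
Column maxima: Land → 5, Sea → 2; minimax = 2.
-1 ≠ 2, so there is no saddle point; optimal play is mixed.
Let the inspector play Day with probability p. Expected payoff against Land: (-1)p + 5(1−p) = −6p + 5; against Sea: 2p + (-2)(1−p) = 4p − 2.
Setting these equal: −6p + 5 = 4p − 2 ⇒ −10p = -7 ⇒ p = 7/10, and the value is (-6)·(7/10) + 5 = 4/5.
For the smuggler: with q = P(Land), equating Day's and Night's payoffs gives −3q + 2 = 7q − 2 ⇒ q = 2/5.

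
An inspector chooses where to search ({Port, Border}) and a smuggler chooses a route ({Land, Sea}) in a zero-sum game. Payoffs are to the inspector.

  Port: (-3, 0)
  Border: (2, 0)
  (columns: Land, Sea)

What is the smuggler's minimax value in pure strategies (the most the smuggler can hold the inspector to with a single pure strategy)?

0

Column maxima: Land → 2, Sea → 0.
The smallest of these is 0.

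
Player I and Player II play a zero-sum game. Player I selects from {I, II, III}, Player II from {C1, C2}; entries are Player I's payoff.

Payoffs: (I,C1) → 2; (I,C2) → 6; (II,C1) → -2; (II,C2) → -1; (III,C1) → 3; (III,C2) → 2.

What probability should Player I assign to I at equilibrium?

1/5

Row minima: I → 2, II → -2, III → 2; maximin = 2.
Column maxima: C1 → 3, C2 → 6; minimax = 3.
2 ≠ 3, so there is no saddle point; optimal play is mixed.
II is strictly dominated by I, so Player I never plays it.
On the remaining 2×2 (I, III vs C1, C2):
Let Player I play I with probability p. Expected payoff against C1: 2p + 3(1−p) = −p + 3; against C2: 6p + 2(1−p) = 4p + 2.
Setting these equal: −p + 3 = 4p + 2 ⇒ −5p = -1 ⇒ p = 1/5, and the value is (-1)·(1/5) + 3 = 14/5.
For Player II: with q = P(C1), equating I's and III's payoffs gives −4q + 6 = q + 2 ⇒ q = 4/5.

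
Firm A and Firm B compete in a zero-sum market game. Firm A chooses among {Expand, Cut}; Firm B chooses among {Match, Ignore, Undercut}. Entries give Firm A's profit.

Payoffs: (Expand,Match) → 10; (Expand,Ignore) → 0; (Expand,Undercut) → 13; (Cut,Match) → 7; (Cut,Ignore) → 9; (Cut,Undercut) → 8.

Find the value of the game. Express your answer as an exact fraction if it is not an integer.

15/2

Row minima: Expand → 0, Cut → 7; maximin = 7.
Column maxima: Match → 10, Ignore → 9, Undercut → 13; minimax = 9.
7 ≠ 9, so there is no saddle point; optimal play is mixed.
Undercut is strictly dominated by Match (it gives Firm A strictly more in every row), so Firm B never plays it.
On the remaining 2×2 (Expand, Cut vs Match, Ignore):
Let Firm A play Expand with probability p. Expected payoff against Match: 10p + 7(1−p) = 3p + 7; against Ignore: 0p + 9(1−p) = −9p + 9.
Setting these equal: 3p + 7 = −9p + 9 ⇒ 12p = 2 ⇒ p = 1/6, and the value is (3)·(1/6) + 7 = 15/2.
For Firm B: with q = P(Match), equating Expand's and Cut's payoffs gives 10q = −2q + 9 ⇒ q = 3/4.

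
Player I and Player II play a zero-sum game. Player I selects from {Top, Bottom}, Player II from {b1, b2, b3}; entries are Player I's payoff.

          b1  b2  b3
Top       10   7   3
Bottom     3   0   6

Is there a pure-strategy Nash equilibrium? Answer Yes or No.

No

Row minima: Top → 3, Bottom → 0; maximin = 3.
Column maxima: b1 → 10, b2 → 7, b3 → 6; minimax = 6.
3 ≠ 6, so no pure-strategy equilibrium exists.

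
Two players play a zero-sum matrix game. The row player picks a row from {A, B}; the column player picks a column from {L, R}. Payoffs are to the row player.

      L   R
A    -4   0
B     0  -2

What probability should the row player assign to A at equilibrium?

Row minima: A → -4, B → -2; maximin = -2.
Column maxima: L → 0, R → 0; minimax = 0.
-2 ≠ 0, so there is no saddle point; optimal play is mixed.
Let the row player play A with probability p. Expected payoff against L: (-4)p + 0(1−p) = −4p; against R: 0p + (-2)(1−p) = 2p − 2.
Setting these equal: −4p = 2p − 2 ⇒ −6p = -2 ⇒ p = 1/3, and the value is (-4)·(1/3) = -4/3.
For the column player: with q = P(L), equating A's and B's payoffs gives −4q = 2q − 2 ⇒ q = 1/3.

1/3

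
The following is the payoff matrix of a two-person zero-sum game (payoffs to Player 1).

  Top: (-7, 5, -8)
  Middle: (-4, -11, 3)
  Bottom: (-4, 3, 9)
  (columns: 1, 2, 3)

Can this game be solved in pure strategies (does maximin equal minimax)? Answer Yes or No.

Row minima: Top → -8, Middle → -11, Bottom → -4; maximin = -4.
Column maxima: 1 → -4, 2 → 5, 3 → 9; minimax = -4.
maximin = minimax = -4, so a saddle point exists.

Yes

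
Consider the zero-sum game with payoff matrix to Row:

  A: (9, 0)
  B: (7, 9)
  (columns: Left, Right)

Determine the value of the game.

Row minima: A → 0, B → 7; maximin = 7.
Column maxima: Left → 9, Right → 9; minimax = 9.
7 ≠ 9, so there is no saddle point; optimal play is mixed.
Let Row play A with probability p. Expected payoff against Left: 9p + 7(1−p) = 2p + 7; against Right: 0p + 9(1−p) = −9p + 9.
Setting these equal: 2p + 7 = −9p + 9 ⇒ 11p = 2 ⇒ p = 2/11, and the value is (2)·(2/11) + 7 = 81/11.
For Column: with q = P(Left), equating A's and B's payoffs gives 9q = −2q + 9 ⇒ q = 9/11.

81/11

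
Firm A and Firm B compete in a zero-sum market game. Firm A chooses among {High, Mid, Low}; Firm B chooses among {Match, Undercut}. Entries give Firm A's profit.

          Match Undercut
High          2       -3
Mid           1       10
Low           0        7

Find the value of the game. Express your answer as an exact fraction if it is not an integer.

23/14

Row minima: High → -3, Mid → 1, Low → 0; maximin = 1.
Column maxima: Match → 2, Undercut → 10; minimax = 2.
1 ≠ 2, so there is no saddle point; optimal play is mixed.
Low is strictly dominated by Mid, so Firm A never plays it.
On the remaining 2×2 (High, Mid vs Match, Undercut):
Let Firm A play High with probability p. Expected payoff against Match: 2p + 1(1−p) = p + 1; against Undercut: (-3)p + 10(1−p) = −13p + 10.
Setting these equal: p + 1 = −13p + 10 ⇒ 14p = 9 ⇒ p = 9/14, and the value is (1)·(9/14) + 1 = 23/14.
For Firm B: with q = P(Match), equating High's and Mid's payoffs gives 5q − 3 = −9q + 10 ⇒ q = 13/14.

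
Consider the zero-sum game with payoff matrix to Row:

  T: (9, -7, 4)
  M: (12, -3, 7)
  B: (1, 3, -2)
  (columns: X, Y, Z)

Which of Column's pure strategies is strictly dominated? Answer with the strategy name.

Z holds Row's payoff strictly below X in every row: 4 < 9, 7 < 12, -2 < 1.
So X is strictly dominated for Column.

X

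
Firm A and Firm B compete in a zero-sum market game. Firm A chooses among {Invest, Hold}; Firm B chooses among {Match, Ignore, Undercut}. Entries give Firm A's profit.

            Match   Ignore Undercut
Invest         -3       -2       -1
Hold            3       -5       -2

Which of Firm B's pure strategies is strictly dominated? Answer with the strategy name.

Ignore holds Firm A's payoff strictly below Undercut in every row: -2 < -1, -5 < -2.
So Undercut is strictly dominated for Firm B.

Undercut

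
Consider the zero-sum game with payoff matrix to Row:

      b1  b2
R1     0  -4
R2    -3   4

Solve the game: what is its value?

-12/11

Row minima: R1 → -4, R2 → -3; maximin = -3.
Column maxima: b1 → 0, b2 → 4; minimax = 0.
-3 ≠ 0, so there is no saddle point; optimal play is mixed.
Let Row play R1 with probability p. Expected payoff against b1: 0p + (-3)(1−p) = 3p − 3; against b2: (-4)p + 4(1−p) = −8p + 4.
Setting these equal: 3p − 3 = −8p + 4 ⇒ 11p = 7 ⇒ p = 7/11, and the value is (3)·(7/11) − 3 = -12/11.
For Column: with q = P(b1), equating R1's and R2's payoffs gives 4q − 4 = −7q + 4 ⇒ q = 8/11.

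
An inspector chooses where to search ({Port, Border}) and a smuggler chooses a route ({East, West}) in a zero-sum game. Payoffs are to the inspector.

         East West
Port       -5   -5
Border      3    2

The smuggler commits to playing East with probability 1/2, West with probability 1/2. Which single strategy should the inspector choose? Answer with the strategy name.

Expected payoff of Port: (1/2)·(-5) + (1/2)·(-5) = -5.
Expected payoff of Border: (1/2)·3 + (1/2)·2 = 5/2.
The largest is 5/2, so the inspector's best response is Border.

Border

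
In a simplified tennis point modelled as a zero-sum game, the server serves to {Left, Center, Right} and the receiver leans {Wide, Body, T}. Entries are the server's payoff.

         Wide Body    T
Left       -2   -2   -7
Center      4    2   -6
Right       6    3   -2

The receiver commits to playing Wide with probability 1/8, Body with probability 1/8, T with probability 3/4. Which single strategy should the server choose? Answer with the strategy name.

Right

Expected payoff of Left: (1/8)·(-2) + (1/8)·(-2) + (3/4)·(-7) = -23/4.
Expected payoff of Center: (1/8)·4 + (1/8)·2 + (3/4)·(-6) = -15/4.
Expected payoff of Right: (1/8)·6 + (1/8)·3 + (3/4)·(-2) = -3/8.
The largest is -3/8, so the server's best response is Right.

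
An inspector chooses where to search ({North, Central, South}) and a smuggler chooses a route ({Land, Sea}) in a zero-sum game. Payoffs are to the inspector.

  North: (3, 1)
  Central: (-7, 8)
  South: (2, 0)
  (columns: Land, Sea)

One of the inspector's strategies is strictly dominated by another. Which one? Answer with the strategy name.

North gives a strictly higher payoff than South against every column: 3 > 2, 1 > 0.
So South is strictly dominated and the inspector never plays it.

South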